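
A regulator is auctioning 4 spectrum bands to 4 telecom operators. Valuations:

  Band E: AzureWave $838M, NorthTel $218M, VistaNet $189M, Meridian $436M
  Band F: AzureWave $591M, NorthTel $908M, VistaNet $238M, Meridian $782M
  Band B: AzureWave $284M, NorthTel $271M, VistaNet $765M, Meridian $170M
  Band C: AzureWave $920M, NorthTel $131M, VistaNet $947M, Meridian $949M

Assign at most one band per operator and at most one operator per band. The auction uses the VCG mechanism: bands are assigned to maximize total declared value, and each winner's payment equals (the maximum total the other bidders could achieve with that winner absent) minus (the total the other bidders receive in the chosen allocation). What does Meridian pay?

Efficient allocation: AzureWave→Band E ($838M), NorthTel→Band F ($908M), VistaNet→Band B ($765M), Meridian→Band C ($949M); total welfare W = $3460M.
Meridian receives Band C at value $949M, so the others get W − 949 = $2511M.
Without Meridian: best allocation of the remaining 3 bidders over all 4 bands is AzureWave→Band E ($838M), NorthTel→Band F ($908M), VistaNet→Band C ($947M), total $2693M.
VCG payment = (others' best without Meridian) − (others' welfare with Meridian) = 2693 − 2511 = $182M.

Meridian pays $182M.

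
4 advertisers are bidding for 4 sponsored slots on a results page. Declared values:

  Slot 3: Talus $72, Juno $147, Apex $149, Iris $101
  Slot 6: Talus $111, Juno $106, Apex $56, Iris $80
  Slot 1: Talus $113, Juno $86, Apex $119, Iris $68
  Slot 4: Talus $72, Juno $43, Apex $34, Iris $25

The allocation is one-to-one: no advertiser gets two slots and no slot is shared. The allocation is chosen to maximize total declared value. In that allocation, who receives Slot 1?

Optimal: Talus→Slot 4 ($72), Juno→Slot 3 ($147), Apex→Slot 1 ($119), Iris→Slot 6 ($80) — total 72+147+119+80 = $418.
Column-greedy (each slot in turn goes to its best remaining advertiser) gives $371, worse by 47.
Next-best assignment: Talus→Slot 6, Juno→Slot 3, Apex→Slot 1, Iris→Slot 4 = $402.
Checked against all permutations: $418 is optimal.
Apex's own top slot is Slot 3 ($149), but forcing Apex→Slot 3 and reassigning the rest optimally gives only $395 — worse by 23.

Apex receives Slot 1.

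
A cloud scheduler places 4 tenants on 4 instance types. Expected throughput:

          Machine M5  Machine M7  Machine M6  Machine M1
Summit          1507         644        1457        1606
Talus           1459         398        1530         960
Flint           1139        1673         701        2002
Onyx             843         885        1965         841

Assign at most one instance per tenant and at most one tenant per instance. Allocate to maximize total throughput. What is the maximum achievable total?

This is the linear assignment problem.
Optimal: Summit→Machine M1 (1606 ops/s), Talus→Machine M5 (1459 ops/s), Flint→Machine M7 (1673 ops/s), Onyx→Machine M6 (1965 ops/s) — total 1606+1459+1673+1965 = 6703 ops/s.
Column-greedy (each instance in turn goes to its best remaining tenant) gives 6105 ops/s, worse by 598.
Next-best assignment: Summit→Machine M5, Talus→Machine M1, Flint→Machine M7, Onyx→Machine M6 = 6105 ops/s.

Maximum total: 6703 ops/s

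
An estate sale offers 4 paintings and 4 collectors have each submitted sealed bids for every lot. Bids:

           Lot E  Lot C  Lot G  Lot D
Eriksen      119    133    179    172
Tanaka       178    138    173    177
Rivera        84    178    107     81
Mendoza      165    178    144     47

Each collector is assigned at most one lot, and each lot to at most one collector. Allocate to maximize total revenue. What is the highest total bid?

Optimal: Eriksen→Lot G ($179), Tanaka→Lot D ($177), Rivera→Lot C ($178), Mendoza→Lot E ($165) — total 179+177+178+165 = $699.
Column-greedy (each lot in turn goes to its best remaining collector) gives $582, worse by 117.
Next-best assignment: Eriksen→Lot D, Tanaka→Lot G, Rivera→Lot C, Mendoza→Lot E = $688.

Maximum total: $699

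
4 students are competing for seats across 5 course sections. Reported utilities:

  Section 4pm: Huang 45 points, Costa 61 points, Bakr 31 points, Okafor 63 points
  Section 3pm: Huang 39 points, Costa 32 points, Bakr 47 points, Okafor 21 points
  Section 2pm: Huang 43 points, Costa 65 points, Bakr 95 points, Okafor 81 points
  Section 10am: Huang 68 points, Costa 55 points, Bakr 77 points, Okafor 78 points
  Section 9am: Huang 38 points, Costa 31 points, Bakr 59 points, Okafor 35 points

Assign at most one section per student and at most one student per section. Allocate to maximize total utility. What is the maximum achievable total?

Max total: 273 points

Optimal: Huang→Section 3pm (39 points), Costa→Section 4pm (61 points), Bakr→Section 2pm (95 points), Okafor→Section 10am (78 points) — total 39+61+95+78 = 273 points.
Row-greedy (each student in turn takes its best remaining section) gives 255 points, worse by 18.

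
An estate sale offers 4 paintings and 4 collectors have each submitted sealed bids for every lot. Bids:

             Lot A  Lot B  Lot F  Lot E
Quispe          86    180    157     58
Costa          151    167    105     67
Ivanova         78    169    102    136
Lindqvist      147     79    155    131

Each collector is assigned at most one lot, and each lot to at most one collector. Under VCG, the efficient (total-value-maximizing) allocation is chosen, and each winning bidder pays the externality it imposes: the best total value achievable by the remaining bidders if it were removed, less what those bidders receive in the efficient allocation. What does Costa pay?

Costa pays $2.

Efficient allocation: Quispe→Lot B ($180), Costa→Lot A ($151), Ivanova→Lot E ($136), Lindqvist→Lot F ($155); total welfare W = $622.
Costa receives Lot A at value $151, so the others get W − 151 = $471.
Without Costa: best allocation of the remaining 3 bidders over all 4 lots is Quispe→Lot F ($157), Ivanova→Lot B ($169), Lindqvist→Lot A ($147), total $473.
VCG payment = (others' best without Costa) − (others' welfare with Costa) = 473 − 471 = $2.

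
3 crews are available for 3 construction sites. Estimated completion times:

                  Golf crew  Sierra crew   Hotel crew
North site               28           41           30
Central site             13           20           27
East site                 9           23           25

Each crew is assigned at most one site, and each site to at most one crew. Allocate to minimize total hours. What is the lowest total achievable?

Minimum total: 59 hours

This is the linear assignment problem.
Optimal: Golf crew→East site (9 hours), Sierra crew→Central site (20 hours), Hotel crew→North site (30 hours) — total 9+20+30 = 59 hours.
Column-greedy (each site in turn goes to its cheapest remaining crew) gives 73 hours, worse by 14.
Every other assignment is strictly worse.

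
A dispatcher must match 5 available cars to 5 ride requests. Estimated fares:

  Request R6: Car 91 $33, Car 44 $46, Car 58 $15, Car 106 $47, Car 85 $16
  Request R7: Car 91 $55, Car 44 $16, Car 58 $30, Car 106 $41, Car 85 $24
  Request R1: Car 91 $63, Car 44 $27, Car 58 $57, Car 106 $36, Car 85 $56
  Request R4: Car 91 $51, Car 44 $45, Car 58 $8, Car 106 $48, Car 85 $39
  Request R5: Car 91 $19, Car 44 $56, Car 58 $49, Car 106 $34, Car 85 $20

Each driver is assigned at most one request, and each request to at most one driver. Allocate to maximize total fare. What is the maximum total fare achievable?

Treat this as an assignment problem: match each driver to one request.
Optimal: Car 91→Request R7 ($55), Car 44→Request R6 ($46), Car 58→Request R5 ($49), Car 106→Request R4 ($48), Car 85→Request R1 ($56) — total 55+46+49+48+56 = $254.
Swapping Car 44↔Car 106 (Car 44→Request R4 $45, Car 106→Request R6 $47) loses 2.

Maximum total: $254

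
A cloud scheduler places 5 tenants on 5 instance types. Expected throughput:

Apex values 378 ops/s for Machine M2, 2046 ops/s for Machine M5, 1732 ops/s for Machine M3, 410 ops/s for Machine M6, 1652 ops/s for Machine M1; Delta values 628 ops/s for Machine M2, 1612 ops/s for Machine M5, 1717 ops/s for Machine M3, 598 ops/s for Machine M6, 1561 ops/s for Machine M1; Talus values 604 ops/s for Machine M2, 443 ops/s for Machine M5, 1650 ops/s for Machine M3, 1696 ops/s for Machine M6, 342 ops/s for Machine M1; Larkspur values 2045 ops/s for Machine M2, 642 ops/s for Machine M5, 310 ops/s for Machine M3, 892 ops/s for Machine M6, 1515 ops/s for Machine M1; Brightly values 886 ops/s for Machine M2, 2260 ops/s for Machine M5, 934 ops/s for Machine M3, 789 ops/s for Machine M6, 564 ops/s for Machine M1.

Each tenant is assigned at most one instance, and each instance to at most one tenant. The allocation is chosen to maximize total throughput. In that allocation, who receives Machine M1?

Apex receives Machine M1.

Optimal: Apex→Machine M1 (1652 ops/s), Delta→Machine M3 (1717 ops/s), Talus→Machine M6 (1696 ops/s), Larkspur→Machine M2 (2045 ops/s), Brightly→Machine M5 (2260 ops/s) — total 1652+1717+1696+2045+2260 = 9370 ops/s.
Column-greedy (each instance in turn goes to its best remaining tenant) gives 9294 ops/s, worse by 76.
Next-best assignment: Apex→Machine M3, Delta→Machine M1, Talus→Machine M6, Larkspur→Machine M2, Brightly→Machine M5 = 9294 ops/s.
Swapping Apex↔Brightly (Apex→Machine M5 2046 ops/s, Brightly→Machine M1 564 ops/s) loses 1302.
Every other assignment is strictly worse.
Apex's own top instance is Machine M5 (2046 ops/s), but forcing Apex→Machine M5 and reassigning the rest optimally gives only 8282 ops/s — worse by 1088.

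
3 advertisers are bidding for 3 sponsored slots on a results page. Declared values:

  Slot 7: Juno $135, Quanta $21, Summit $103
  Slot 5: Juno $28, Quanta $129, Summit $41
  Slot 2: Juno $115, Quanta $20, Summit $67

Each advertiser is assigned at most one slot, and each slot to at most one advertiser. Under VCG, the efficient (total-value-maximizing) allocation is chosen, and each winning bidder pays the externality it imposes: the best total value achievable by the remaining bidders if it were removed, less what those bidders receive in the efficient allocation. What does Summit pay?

Efficient allocation: Juno→Slot 2 ($115), Quanta→Slot 5 ($129), Summit→Slot 7 ($103); total welfare W = $347.
Summit receives Slot 7 at value $103, so the others get W − 103 = $244.
Without Summit: best allocation of the remaining 2 bidders over all 3 slots is Juno→Slot 7 ($135), Quanta→Slot 5 ($129), total $264.
VCG payment = (others' best without Summit) − (others' welfare with Summit) = 264 − 244 = $20.

Summit pays $20.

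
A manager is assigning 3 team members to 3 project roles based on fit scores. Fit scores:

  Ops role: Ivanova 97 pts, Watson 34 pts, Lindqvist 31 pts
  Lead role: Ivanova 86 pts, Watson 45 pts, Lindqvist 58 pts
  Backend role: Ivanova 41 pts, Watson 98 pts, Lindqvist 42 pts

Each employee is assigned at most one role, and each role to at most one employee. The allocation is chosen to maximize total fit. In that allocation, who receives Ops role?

Ivanova receives Ops role.

Optimal: Ivanova→Ops role (97 pts), Watson→Backend role (98 pts), Lindqvist→Lead role (58 pts) — total 97+98+58 = 253 pts.
Next-best assignment: Ivanova→Lead role, Watson→Backend role, Lindqvist→Ops role = 215 pts.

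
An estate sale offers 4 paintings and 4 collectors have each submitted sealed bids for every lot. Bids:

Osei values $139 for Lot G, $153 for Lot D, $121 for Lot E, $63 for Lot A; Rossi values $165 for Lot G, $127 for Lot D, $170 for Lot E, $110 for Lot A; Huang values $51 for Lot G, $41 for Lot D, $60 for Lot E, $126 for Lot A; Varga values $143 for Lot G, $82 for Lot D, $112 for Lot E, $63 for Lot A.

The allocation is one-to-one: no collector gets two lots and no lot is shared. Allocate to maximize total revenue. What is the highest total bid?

Max total: $592

This is a one-to-one assignment (maximum-weight bipartite matching).
Optimal: Osei→Lot D ($153), Rossi→Lot E ($170), Huang→Lot A ($126), Varga→Lot G ($143) — total 153+170+126+143 = $592.
Column-greedy (each lot in turn goes to its best remaining collector) gives $556, worse by 36.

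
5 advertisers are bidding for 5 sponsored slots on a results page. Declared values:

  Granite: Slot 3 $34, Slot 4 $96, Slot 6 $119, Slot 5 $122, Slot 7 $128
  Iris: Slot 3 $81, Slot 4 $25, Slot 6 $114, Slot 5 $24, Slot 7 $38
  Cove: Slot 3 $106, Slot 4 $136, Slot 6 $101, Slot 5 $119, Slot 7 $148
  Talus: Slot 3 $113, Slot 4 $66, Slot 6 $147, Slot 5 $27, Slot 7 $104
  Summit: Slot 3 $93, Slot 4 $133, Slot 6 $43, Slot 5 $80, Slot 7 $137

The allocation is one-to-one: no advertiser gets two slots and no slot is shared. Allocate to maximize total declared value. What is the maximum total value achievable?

Optimal: Granite→Slot 5 ($122), Iris→Slot 3 ($81), Cove→Slot 7 ($148), Talus→Slot 6 ($147), Summit→Slot 4 ($133) — total 122+81+148+147+133 = $631.
Column-greedy (each slot in turn goes to its best remaining advertiser) gives $486, worse by 145.
Next-best assignment: Granite→Slot 5, Iris→Slot 6, Cove→Slot 7, Talus→Slot 3, Summit→Slot 4 = $630.

Maximum total: $631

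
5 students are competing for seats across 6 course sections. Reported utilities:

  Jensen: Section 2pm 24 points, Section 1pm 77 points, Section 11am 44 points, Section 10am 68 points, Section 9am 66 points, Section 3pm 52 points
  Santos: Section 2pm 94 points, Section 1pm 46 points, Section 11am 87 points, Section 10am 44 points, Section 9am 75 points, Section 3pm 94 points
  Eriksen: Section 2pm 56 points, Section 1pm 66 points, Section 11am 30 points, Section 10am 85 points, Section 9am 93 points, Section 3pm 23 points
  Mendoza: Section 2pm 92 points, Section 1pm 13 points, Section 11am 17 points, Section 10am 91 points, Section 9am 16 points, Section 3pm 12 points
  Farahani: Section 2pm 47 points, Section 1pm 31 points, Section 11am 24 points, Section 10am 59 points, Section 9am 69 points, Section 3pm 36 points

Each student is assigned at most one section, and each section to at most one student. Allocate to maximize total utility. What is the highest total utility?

This is a one-to-one assignment (maximum-weight bipartite matching).
Optimal: Jensen→Section 1pm (77 points), Santos→Section 3pm (94 points), Eriksen→Section 10am (85 points), Mendoza→Section 2pm (92 points), Farahani→Section 9am (69 points) — total 77+94+85+92+69 = 417 points.
Column-greedy (each section in turn goes to its best remaining student) gives 361 points, worse by 56.

Maximum total: 417 points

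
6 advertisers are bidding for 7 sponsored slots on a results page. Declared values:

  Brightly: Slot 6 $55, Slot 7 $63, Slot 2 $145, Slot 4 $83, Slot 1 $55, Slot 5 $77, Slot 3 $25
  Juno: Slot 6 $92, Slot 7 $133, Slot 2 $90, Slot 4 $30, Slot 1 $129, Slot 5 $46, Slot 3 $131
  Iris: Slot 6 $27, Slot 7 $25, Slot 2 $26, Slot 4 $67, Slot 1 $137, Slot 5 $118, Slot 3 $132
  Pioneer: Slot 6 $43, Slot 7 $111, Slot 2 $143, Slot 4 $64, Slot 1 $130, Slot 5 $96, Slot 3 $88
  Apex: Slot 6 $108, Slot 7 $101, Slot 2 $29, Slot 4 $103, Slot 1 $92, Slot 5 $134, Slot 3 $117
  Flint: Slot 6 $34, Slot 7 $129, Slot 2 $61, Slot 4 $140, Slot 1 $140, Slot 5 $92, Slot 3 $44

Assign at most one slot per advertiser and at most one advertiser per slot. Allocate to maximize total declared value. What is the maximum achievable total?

This is a one-to-one assignment (maximum-weight bipartite matching).
Optimal: Brightly→Slot 2 ($145), Juno→Slot 7 ($133), Iris→Slot 3 ($132), Pioneer→Slot 1 ($130), Apex→Slot 5 ($134), Flint→Slot 4 ($140) — total 145+133+132+130+134+140 = $814.
Row-greedy (each advertiser in turn takes its best remaining slot) gives $768, worse by 46.
Swapping Flint↔Apex (Flint→Slot 5 $92, Apex→Slot 4 $103) loses 79.
Checked against all permutations: $814 is optimal.

Max total: $814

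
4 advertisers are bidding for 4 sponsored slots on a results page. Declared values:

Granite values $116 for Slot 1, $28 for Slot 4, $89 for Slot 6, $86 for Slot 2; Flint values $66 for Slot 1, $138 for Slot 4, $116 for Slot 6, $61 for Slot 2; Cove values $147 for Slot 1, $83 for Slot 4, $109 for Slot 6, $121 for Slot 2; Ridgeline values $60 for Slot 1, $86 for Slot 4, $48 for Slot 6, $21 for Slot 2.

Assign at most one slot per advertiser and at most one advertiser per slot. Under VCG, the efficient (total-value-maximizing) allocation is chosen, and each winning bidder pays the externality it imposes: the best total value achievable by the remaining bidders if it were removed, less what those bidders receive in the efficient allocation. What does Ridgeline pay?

Ridgeline pays $22.

Efficient allocation: Granite→Slot 1 ($116), Flint→Slot 6 ($116), Cove→Slot 2 ($121), Ridgeline→Slot 4 ($86); total welfare W = $439.
Ridgeline receives Slot 4 at value $86, so the others get W − 86 = $353.
Without Ridgeline: best allocation of the remaining 3 bidders over all 4 slots is Granite→Slot 1 ($116), Flint→Slot 4 ($138), Cove→Slot 2 ($121), total $375.
VCG payment = (others' best without Ridgeline) − (others' welfare with Ridgeline) = 375 − 353 = $22.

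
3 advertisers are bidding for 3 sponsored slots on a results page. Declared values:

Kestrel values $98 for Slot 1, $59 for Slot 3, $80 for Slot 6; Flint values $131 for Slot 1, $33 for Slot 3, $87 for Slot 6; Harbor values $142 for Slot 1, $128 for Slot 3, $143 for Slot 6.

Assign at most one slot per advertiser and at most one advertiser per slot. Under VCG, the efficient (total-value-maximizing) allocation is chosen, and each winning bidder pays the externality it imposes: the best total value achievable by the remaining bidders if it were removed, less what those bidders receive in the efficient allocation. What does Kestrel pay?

Efficient allocation: Kestrel→Slot 6 ($80), Flint→Slot 1 ($131), Harbor→Slot 3 ($128); total welfare W = $339.
Kestrel receives Slot 6 at value $80, so the others get W − 80 = $259.
Without Kestrel: best allocation of the remaining 2 bidders over all 3 slots is Flint→Slot 1 ($131), Harbor→Slot 6 ($143), total $274.
VCG payment = (others' best without Kestrel) − (others' welfare with Kestrel) = 274 − 259 = $15.

Kestrel pays $15.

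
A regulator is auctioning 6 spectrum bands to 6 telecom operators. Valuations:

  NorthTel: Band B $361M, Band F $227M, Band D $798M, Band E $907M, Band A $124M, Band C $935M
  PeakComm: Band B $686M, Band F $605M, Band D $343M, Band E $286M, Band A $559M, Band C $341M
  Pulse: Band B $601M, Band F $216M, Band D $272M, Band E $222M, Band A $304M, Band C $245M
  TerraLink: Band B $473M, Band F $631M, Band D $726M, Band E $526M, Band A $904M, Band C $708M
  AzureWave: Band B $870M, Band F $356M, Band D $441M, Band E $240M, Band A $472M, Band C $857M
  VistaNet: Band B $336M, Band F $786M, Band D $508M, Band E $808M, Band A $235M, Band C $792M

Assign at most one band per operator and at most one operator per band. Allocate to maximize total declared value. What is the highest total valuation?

Treat this as an assignment problem: match each operator to one band.
Optimal: NorthTel→Band D ($798M), PeakComm→Band F ($605M), Pulse→Band B ($601M), TerraLink→Band A ($904M), AzureWave→Band C ($857M), VistaNet→Band E ($808M) — total 798+605+601+904+857+808 = $4573M.
Column-greedy (each band in turn goes to its best remaining operator) gives $3784M, worse by 789.

Max total: $4573M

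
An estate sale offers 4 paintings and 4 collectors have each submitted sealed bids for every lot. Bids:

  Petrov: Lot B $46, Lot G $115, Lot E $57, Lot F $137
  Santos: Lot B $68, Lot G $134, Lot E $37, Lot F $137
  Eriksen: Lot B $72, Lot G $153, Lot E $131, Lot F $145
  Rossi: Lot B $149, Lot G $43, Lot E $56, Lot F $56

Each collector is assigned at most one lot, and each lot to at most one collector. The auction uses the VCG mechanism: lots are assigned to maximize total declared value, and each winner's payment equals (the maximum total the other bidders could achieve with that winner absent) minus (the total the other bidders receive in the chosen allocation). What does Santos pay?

Efficient allocation: Petrov→Lot F ($137), Santos→Lot G ($134), Eriksen→Lot E ($131), Rossi→Lot B ($149); total welfare W = $551.
Santos receives Lot G at value $134, so the others get W − 134 = $417.
Without Santos: best allocation of the remaining 3 bidders over all 4 lots is Petrov→Lot F ($137), Eriksen→Lot G ($153), Rossi→Lot B ($149), total $439.
VCG payment = (others' best without Santos) − (others' welfare with Santos) = 439 − 417 = $22.

Santos pays $22.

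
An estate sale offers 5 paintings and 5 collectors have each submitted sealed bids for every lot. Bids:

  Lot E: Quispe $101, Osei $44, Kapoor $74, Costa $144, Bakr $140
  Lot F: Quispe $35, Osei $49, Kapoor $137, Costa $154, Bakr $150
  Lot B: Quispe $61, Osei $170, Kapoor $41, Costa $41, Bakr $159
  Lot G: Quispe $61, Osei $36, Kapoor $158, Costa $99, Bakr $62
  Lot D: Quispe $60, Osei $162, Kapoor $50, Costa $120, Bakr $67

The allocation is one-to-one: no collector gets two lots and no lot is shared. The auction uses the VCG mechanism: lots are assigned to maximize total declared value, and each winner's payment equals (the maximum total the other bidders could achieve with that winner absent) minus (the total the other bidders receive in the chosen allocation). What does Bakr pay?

Efficient allocation: Quispe→Lot E ($101), Osei→Lot D ($162), Kapoor→Lot G ($158), Costa→Lot F ($154), Bakr→Lot B ($159); total welfare W = $734.
Bakr receives Lot B at value $159, so the others get W − 159 = $575.
Without Bakr: best allocation of the remaining 4 bidders over all 5 lots is Quispe→Lot E ($101), Osei→Lot B ($170), Kapoor→Lot G ($158), Costa→Lot F ($154), total $583.
VCG payment = (others' best without Bakr) − (others' welfare with Bakr) = 583 − 575 = $8.

Bakr pays $8.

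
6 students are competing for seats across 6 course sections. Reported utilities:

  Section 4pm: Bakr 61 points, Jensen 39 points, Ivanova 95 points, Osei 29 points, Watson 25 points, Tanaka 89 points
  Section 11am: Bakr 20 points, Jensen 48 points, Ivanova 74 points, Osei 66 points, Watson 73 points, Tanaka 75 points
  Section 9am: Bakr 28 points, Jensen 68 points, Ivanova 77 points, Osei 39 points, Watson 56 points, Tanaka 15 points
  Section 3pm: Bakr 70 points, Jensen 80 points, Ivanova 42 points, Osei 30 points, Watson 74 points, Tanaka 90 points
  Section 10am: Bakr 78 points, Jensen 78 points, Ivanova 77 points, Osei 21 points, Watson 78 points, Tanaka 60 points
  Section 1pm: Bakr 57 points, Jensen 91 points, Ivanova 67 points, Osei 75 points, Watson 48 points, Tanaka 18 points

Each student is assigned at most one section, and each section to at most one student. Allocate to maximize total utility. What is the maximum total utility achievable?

This is a one-to-one assignment (maximum-weight bipartite matching).
Optimal: Bakr→Section 10am (78 points), Jensen→Section 9am (68 points), Ivanova→Section 4pm (95 points), Osei→Section 1pm (75 points), Watson→Section 11am (73 points), Tanaka→Section 3pm (90 points) — total 78+68+95+75+73+90 = 479 points.
Max-entry greedy (repeatedly take the single best remaining cell) gives 466 points, worse by 13.
Checked against all permutations: 479 points is optimal.

Maximum total: 479 points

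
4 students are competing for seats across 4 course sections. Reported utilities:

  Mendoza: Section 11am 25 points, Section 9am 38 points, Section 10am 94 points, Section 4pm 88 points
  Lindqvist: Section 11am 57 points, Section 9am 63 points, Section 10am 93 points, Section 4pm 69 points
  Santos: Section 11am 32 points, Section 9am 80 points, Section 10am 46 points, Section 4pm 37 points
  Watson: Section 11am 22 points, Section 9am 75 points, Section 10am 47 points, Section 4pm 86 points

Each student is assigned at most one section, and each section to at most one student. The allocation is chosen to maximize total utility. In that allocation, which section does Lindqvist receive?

Lindqvist receives Section 11am.

Optimal: Mendoza→Section 10am (94 points), Lindqvist→Section 11am (57 points), Santos→Section 9am (80 points), Watson→Section 4pm (86 points) — total 94+57+80+86 = 317 points.
Row-greedy (each student in turn takes its best remaining section) gives 265 points, worse by 52.
Every other assignment is strictly worse.
Lindqvist's own top section is Section 10am (93 points), but forcing Lindqvist→Section 10am and reassigning the rest optimally gives only 288 points — worse by 29.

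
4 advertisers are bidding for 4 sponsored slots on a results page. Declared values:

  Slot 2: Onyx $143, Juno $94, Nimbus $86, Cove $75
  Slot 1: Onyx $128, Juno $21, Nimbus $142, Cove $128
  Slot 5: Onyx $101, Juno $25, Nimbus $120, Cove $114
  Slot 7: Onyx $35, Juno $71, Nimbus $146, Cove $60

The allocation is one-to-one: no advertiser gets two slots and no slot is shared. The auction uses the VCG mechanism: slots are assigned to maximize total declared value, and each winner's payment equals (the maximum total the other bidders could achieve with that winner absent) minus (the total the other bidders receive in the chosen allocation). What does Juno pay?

Efficient allocation: Onyx→Slot 1 ($128), Juno→Slot 2 ($94), Nimbus→Slot 7 ($146), Cove→Slot 5 ($114); total welfare W = $482.
Juno receives Slot 2 at value $94, so the others get W − 94 = $388.
Without Juno: best allocation of the remaining 3 bidders over all 4 slots is Onyx→Slot 2 ($143), Nimbus→Slot 7 ($146), Cove→Slot 1 ($128), total $417.
VCG payment = (others' best without Juno) − (others' welfare with Juno) = 417 − 388 = $29.

Juno pays $29.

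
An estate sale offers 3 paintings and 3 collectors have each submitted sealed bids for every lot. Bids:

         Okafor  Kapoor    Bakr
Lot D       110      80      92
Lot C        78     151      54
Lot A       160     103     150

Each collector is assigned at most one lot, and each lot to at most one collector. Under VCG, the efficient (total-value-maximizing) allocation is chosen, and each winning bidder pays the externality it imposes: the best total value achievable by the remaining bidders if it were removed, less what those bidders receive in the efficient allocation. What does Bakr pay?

Efficient allocation: Okafor→Lot D ($110), Kapoor→Lot C ($151), Bakr→Lot A ($150); total welfare W = $411.
Bakr receives Lot A at value $150, so the others get W − 150 = $261.
Without Bakr: best allocation of the remaining 2 bidders over all 3 lots is Okafor→Lot A ($160), Kapoor→Lot C ($151), total $311.
VCG payment = (others' best without Bakr) − (others' welfare with Bakr) = 311 − 261 = $50.

Bakr pays $50.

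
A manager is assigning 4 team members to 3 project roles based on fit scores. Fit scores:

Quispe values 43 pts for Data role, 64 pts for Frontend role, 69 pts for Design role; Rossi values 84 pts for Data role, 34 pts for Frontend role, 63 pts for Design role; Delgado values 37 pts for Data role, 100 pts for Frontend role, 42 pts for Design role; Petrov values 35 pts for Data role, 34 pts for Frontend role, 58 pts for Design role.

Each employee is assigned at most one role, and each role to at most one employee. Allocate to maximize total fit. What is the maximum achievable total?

Maximum total: 253 pts

Optimal: Rossi→Data role (84 pts), Delgado→Frontend role (100 pts), Quispe→Design role (69 pts) — total 84+100+69 = 253 pts.
Next-best assignment: Rossi→Data role, Delgado→Frontend role, Petrov→Design role = 242 pts.
Swapping Delgado↔Quispe (Delgado→Design role 42 pts, Quispe→Frontend role 64 pts) loses 63.
No other one-to-one assignment exceeds 253 pts.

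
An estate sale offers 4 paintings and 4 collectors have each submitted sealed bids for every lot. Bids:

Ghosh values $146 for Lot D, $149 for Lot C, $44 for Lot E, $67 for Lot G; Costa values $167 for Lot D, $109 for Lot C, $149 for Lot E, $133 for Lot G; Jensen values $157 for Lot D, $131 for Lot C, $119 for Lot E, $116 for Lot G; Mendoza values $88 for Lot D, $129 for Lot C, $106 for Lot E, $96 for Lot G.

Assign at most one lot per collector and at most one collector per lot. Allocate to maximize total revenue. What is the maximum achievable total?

Maximum total: $551

Optimal: Ghosh→Lot C ($149), Costa→Lot E ($149), Jensen→Lot D ($157), Mendoza→Lot G ($96) — total 149+149+157+96 = $551.
Column-greedy (each lot in turn goes to its best remaining collector) gives $531, worse by 20.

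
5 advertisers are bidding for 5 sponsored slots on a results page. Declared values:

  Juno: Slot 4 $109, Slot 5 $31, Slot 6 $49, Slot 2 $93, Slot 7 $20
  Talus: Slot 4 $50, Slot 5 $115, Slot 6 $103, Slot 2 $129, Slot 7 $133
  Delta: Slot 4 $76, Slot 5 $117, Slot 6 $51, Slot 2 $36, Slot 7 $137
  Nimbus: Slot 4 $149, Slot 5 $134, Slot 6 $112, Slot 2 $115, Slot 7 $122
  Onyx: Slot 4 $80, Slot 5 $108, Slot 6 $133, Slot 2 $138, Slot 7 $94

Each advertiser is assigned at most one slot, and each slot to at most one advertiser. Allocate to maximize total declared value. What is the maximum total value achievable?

Optimal: Juno→Slot 4 ($109), Talus→Slot 2 ($129), Delta→Slot 7 ($137), Nimbus→Slot 5 ($134), Onyx→Slot 6 ($133) — total 109+129+137+134+133 = $642.
Row-greedy (each advertiser in turn takes its best remaining slot) gives $607, worse by 35.

Max total: $642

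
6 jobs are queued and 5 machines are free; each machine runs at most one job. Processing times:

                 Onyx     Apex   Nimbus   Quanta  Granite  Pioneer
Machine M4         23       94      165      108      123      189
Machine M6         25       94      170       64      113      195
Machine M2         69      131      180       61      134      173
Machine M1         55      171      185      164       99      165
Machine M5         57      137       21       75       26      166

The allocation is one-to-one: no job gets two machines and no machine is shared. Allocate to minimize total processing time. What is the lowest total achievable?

Min total: 298 min

Optimal: Onyx→Machine M4 (23 min), Apex→Machine M6 (94 min), Quanta→Machine M2 (61 min), Granite→Machine M1 (99 min), Nimbus→Machine M5 (21 min) — total 23+94+61+99+21 = 298 min.
Column-greedy (each machine in turn goes to its cheapest remaining job) gives 338 min, worse by 40.
Next-best assignment: Apex→Machine M4, Onyx→Machine M6, Quanta→Machine M2, Granite→Machine M1, Nimbus→Machine M5 = 300 min.
Checked against all permutations: 298 min is optimal.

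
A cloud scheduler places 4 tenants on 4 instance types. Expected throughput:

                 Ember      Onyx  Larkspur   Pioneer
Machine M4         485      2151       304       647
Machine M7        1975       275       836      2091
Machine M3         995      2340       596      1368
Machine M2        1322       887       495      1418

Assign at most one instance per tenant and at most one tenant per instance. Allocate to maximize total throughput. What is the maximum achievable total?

Optimal: Ember→Machine M2 (1322 ops/s), Onyx→Machine M4 (2151 ops/s), Larkspur→Machine M3 (596 ops/s), Pioneer→Machine M7 (2091 ops/s) — total 1322+2151+596+2091 = 6160 ops/s.
Row-greedy (each tenant in turn takes its best remaining instance) gives 5457 ops/s, worse by 703.
Next-best assignment: Ember→Machine M7, Onyx→Machine M4, Larkspur→Machine M3, Pioneer→Machine M2 = 6140 ops/s.
Every other assignment is strictly worse.

Maximum total: 6160 ops/s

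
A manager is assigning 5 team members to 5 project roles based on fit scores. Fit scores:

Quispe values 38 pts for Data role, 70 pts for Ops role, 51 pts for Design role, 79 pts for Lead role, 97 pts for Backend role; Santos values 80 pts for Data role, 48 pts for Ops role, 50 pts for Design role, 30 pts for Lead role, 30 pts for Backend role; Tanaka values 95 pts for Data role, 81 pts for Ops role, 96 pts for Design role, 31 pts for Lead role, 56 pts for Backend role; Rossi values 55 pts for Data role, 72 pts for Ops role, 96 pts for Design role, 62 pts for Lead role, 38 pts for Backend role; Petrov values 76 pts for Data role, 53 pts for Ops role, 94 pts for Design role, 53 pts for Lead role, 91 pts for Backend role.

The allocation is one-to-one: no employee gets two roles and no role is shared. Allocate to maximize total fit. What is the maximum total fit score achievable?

Max total: 427 pts

Optimal: Quispe→Lead role (79 pts), Santos→Data role (80 pts), Tanaka→Ops role (81 pts), Rossi→Design role (96 pts), Petrov→Backend role (91 pts) — total 79+80+81+96+91 = 427 pts.
Row-greedy (each employee in turn takes its best remaining role) gives 398 pts, worse by 29.
No other one-to-one assignment exceeds 427 pts.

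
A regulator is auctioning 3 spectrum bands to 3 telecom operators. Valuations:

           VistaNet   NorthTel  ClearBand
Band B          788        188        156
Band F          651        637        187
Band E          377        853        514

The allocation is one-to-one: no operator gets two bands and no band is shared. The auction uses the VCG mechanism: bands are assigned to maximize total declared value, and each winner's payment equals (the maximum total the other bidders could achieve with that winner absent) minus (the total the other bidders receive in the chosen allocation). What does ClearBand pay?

ClearBand pays $216M.

Efficient allocation: VistaNet→Band B ($788M), NorthTel→Band F ($637M), ClearBand→Band E ($514M); total welfare W = $1939M.
ClearBand receives Band E at value $514M, so the others get W − 514 = $1425M.
Without ClearBand: best allocation of the remaining 2 bidders over all 3 bands is VistaNet→Band B ($788M), NorthTel→Band E ($853M), total $1641M.
VCG payment = (others' best without ClearBand) − (others' welfare with ClearBand) = 1641 − 1425 = $216M.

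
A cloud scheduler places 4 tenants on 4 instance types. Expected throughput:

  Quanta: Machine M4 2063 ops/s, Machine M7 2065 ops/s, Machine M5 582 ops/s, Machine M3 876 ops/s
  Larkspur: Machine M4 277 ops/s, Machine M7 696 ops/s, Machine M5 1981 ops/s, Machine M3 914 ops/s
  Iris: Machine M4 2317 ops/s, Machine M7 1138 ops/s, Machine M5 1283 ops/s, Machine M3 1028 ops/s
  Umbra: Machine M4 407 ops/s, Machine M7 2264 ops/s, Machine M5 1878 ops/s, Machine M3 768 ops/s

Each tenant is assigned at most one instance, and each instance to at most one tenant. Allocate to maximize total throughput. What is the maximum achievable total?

Maximum total: 7438 ops/s

Optimal: Quanta→Machine M3 (876 ops/s), Larkspur→Machine M5 (1981 ops/s), Iris→Machine M4 (2317 ops/s), Umbra→Machine M7 (2264 ops/s) — total 876+1981+2317+2264 = 7438 ops/s.
Row-greedy (each tenant in turn takes its best remaining instance) gives 7131 ops/s, worse by 307.
Next-best assignment: Quanta→Machine M4, Larkspur→Machine M5, Iris→Machine M3, Umbra→Machine M7 = 7336 ops/s.
Swapping Quanta↔Umbra (Quanta→Machine M7 2065 ops/s, Umbra→Machine M3 768 ops/s) loses 307.
No other one-to-one assignment exceeds 7438 ops/s.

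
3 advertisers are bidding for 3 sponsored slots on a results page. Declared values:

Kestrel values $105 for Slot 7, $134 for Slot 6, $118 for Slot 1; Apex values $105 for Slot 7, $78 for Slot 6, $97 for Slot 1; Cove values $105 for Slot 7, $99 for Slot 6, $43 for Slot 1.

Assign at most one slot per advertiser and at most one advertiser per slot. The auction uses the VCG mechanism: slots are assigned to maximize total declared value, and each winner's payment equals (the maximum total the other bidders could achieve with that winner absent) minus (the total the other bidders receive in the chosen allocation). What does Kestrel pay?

Kestrel pays $2.

Efficient allocation: Kestrel→Slot 6 ($134), Apex→Slot 1 ($97), Cove→Slot 7 ($105); total welfare W = $336.
Kestrel receives Slot 6 at value $134, so the others get W − 134 = $202.
Without Kestrel: best allocation of the remaining 2 bidders over all 3 slots is Apex→Slot 7 ($105), Cove→Slot 6 ($99), total $204.
VCG payment = (others' best without Kestrel) − (others' welfare with Kestrel) = 204 − 202 = $2.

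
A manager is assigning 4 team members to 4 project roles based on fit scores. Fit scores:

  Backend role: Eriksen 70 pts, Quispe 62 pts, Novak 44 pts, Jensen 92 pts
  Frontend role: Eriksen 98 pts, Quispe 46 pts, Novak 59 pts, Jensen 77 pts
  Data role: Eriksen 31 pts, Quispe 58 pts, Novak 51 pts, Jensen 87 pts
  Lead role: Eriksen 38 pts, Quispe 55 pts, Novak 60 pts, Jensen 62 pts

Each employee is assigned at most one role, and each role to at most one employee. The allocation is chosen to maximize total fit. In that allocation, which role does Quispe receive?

Optimal: Eriksen→Frontend role (98 pts), Quispe→Data role (58 pts), Novak→Lead role (60 pts), Jensen→Backend role (92 pts) — total 98+58+60+92 = 308 pts.
Row-greedy (each employee in turn takes its best remaining role) gives 307 pts, worse by 1.
Every other assignment is strictly worse.
Quispe's own top role is Backend role (62 pts), but forcing Quispe→Backend role and reassigning the rest optimally gives only 307 pts — worse by 1.

Quispe receives Data role.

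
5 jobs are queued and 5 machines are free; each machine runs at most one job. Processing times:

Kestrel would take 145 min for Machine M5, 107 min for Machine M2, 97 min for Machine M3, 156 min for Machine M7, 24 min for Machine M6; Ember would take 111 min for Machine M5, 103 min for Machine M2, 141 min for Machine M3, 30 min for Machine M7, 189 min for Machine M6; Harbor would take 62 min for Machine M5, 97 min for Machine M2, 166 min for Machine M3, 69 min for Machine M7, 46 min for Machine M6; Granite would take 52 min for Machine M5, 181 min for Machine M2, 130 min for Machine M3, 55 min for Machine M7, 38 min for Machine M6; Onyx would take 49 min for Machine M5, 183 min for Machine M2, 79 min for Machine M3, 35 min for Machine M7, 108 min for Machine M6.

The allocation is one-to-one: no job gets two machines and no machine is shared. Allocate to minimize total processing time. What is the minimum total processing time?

Optimal: Kestrel→Machine M6 (24 min), Ember→Machine M7 (30 min), Harbor→Machine M2 (97 min), Granite→Machine M5 (52 min), Onyx→Machine M3 (79 min) — total 24+30+97+52+79 = 282 min.
Column-greedy (each machine in turn goes to its cheapest remaining job) gives 311 min, worse by 29.
Next-best assignment: Kestrel→Machine M3, Ember→Machine M7, Harbor→Machine M2, Granite→Machine M6, Onyx→Machine M5 = 311 min.
Swapping Onyx↔Harbor (Onyx→Machine M2 183 min, Harbor→Machine M3 166 min) adds 173.
No other one-to-one assignment undercuts 282 min.

Minimum total: 282 min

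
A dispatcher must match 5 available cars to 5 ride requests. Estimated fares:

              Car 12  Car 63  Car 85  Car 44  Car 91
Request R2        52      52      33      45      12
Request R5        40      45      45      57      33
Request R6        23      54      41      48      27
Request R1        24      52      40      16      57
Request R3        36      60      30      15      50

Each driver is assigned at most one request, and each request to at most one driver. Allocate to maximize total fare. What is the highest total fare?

Max total: $267

This is the linear assignment problem.
Optimal: Car 12→Request R2 ($52), Car 63→Request R3 ($60), Car 85→Request R6 ($41), Car 44→Request R5 ($57), Car 91→Request R1 ($57) — total 52+60+41+57+57 = $267.
Column-greedy (each request in turn goes to its best remaining driver) gives $250, worse by 17.
Next-best assignment: Car 12→Request R2, Car 63→Request R3, Car 85→Request R5, Car 44→Request R6, Car 91→Request R1 = $262.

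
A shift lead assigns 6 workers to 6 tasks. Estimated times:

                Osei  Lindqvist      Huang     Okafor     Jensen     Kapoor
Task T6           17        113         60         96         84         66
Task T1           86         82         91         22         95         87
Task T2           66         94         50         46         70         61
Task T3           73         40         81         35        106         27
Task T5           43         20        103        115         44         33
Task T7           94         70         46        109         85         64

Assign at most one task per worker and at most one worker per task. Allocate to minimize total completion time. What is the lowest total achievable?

Optimal: Osei→Task T6 (17 min), Lindqvist→Task T5 (20 min), Huang→Task T7 (46 min), Okafor→Task T1 (22 min), Jensen→Task T2 (70 min), Kapoor→Task T3 (27 min) — total 17+20+46+22+70+27 = 202 min.
Column-greedy (each task in turn goes to its cheapest remaining worker) gives 221 min, worse by 19.
Every other assignment is strictly worse.

Minimum total: 202 min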